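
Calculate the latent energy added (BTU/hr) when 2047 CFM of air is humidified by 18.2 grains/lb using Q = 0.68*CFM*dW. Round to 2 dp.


Q = 0.68 * 2047 * 18.2 = 25333.67 BTU/hr

25333.67 BTU/hr


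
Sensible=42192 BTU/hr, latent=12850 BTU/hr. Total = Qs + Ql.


Qt = 42192 + 12850 = 55042 BTU/hr

55042 BTU/hr


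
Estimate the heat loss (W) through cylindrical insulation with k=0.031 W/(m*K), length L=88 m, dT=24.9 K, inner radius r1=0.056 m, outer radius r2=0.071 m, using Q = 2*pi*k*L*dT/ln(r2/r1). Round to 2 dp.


Q = 2*pi*0.031*88*24.9/ln(0.071/0.056) = 1798.35 W

1798.35 W


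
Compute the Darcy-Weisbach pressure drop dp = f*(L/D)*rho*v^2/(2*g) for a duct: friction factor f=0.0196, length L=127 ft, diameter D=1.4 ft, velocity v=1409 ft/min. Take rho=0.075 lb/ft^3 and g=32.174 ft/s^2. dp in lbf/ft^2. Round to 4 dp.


v_fps = 1409/60 = 23.4833 ft/s
dp = 0.0196*(127/1.4)*0.075*23.4833^2/(2*32.174) = 1.1428 lbf/ft^2

1.1428 lbf/ft^2


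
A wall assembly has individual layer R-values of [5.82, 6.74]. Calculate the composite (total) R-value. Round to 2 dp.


R_total = 5.82 + 6.74 = 12.56

12.56


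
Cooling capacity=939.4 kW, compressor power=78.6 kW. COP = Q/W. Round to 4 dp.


COP = 939.4 / 78.6 = 11.9517

11.9517


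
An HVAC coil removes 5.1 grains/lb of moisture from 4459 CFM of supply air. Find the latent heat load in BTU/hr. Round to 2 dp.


Q = 0.68 * 4459 * 5.1 = 15463.81 BTU/hr

15463.81 BTU/hr


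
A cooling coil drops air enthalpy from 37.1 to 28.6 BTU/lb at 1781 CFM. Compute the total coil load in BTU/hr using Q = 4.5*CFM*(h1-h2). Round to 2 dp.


Q = 4.5 * 1781 * (37.1 - 28.6) = 68123.25 BTU/hr

68123.25 BTU/hr


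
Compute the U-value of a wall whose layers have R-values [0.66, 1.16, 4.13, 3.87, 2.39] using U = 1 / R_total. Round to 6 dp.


R_total = 0.66 + 1.16 + 4.13 + 3.87 + 2.39 = 12.21
U = 1/12.21 = 0.081900

0.081900


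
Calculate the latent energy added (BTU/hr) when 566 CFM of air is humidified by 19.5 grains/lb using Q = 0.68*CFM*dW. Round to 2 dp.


Q = 0.68 * 566 * 19.5 = 7505.16 BTU/hr

7505.16 BTU/hr


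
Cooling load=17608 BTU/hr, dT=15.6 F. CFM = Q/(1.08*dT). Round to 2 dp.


CFM = 17608 / (1.08 * 15.6) = 1045.11

1045.11 CFM


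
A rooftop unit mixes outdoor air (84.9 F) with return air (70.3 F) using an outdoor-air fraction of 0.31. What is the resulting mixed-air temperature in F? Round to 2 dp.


T_mix = 0.31*84.9 + 0.69*70.3 = 74.83 F

74.83 F


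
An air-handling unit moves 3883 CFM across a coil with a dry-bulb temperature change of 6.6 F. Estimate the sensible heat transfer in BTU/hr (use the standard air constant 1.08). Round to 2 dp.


Q = 1.08 * 3883 * 6.6 = 27678.02 BTU/hr

27678.02 BTU/hr


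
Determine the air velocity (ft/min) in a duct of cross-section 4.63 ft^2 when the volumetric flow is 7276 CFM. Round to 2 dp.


V = 7276 / 4.63 = 1571.49 ft/min

1571.49 ft/min


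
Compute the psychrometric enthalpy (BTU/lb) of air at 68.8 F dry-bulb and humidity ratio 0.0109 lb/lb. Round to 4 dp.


h = 0.24*68.8 + 0.0109*(1061+0.444*68.8) = 28.4099 BTU/lb

28.4099 BTU/lb


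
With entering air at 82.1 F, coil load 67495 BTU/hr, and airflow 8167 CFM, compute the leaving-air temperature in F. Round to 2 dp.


dT = 67495/(1.08*8167) = 7.6522
T_leave = 82.1 - 7.6522 = 74.45 F

74.45 F


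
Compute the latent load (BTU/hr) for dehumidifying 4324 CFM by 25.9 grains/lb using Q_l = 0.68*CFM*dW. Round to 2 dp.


Q = 0.68 * 4324 * 25.9 = 76154.29 BTU/hr

76154.29 BTU/hr


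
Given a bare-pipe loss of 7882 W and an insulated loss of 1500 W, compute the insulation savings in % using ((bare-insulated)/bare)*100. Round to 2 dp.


Savings = ((7882-1500)/7882)*100 = 80.97 %

80.97 %


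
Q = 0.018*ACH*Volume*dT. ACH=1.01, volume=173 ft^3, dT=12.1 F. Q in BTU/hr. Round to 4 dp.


Q = 0.018 * 1.01 * 173 * 12.1 = 38.0562 BTU/hr

38.0562 BTU/hr


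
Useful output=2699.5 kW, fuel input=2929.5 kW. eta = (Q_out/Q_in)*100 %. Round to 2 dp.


eta = (2699.5/2929.5)*100 = 92.15 %

92.15 %


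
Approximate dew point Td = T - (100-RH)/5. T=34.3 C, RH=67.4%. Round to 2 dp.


Td = 34.3 - (100-67.4)/5 = 27.78 C

27.78 C


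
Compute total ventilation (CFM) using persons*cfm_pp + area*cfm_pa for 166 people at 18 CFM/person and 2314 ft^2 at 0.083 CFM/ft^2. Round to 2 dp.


Total = 166*18 + 2314*0.083 = 3180.06 CFM

3180.06 CFM


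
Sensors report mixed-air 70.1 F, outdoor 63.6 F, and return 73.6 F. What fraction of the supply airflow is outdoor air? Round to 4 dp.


frac = (70.1 - 73.6) / (63.6 - 73.6) = 0.3500

0.3500


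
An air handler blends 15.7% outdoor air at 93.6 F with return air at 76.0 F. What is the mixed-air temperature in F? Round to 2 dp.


T_mix = 76.0 + (15.7/100)*(93.6-76.0) = 78.76 F

78.76 F


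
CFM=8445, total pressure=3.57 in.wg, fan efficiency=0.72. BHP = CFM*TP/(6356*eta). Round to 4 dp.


BHP = 8445 * 3.57 / (6356 * 0.72) = 6.5880 hp

6.5880 hp


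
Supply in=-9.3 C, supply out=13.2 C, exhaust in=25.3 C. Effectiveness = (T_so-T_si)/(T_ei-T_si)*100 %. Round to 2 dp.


eff = (13.2-(-9.3))/(25.3-(-9.3))*100 = 65.03 %

65.03 %


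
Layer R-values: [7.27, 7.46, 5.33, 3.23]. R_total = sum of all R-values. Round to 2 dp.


R_total = 7.27 + 7.46 + 5.33 + 3.23 = 23.29

23.29


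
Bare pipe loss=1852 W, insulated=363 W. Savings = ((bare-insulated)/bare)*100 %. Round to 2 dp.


Savings = ((1852-363)/1852)*100 = 80.40 %

80.40 %


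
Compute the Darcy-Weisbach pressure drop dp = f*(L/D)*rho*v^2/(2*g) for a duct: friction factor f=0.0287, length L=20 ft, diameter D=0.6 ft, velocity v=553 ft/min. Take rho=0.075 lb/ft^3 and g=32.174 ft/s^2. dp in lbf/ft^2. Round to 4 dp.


v_fps = 553/60 = 9.2167 ft/s
dp = 0.0287*(20/0.6)*0.075*9.2167^2/(2*32.174) = 0.0947 lbf/ft^2

0.0947 lbf/ft^2


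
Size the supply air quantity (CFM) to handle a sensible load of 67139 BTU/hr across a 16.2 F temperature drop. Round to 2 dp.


CFM = 67139 / (1.08 * 16.2) = 3837.39

3837.39 CFM


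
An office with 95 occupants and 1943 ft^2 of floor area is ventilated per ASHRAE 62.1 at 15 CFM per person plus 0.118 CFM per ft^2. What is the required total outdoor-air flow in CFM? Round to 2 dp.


Total = 95*15 + 1943*0.118 = 1654.27 CFM

1654.27 CFM


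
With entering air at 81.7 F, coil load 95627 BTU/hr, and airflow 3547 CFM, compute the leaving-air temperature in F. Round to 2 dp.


dT = 95627/(1.08*3547) = 24.9629
T_leave = 81.7 - 24.9629 = 56.74 F

56.74 F


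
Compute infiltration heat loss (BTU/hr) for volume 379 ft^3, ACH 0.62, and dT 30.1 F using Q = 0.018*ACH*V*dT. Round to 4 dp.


Q = 0.018 * 0.62 * 379 * 30.1 = 127.3122 BTU/hr

127.3122 BTU/hr


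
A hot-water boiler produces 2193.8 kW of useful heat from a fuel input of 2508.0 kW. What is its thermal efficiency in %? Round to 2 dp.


eta = (2193.8/2508.0)*100 = 87.47 %

87.47 %


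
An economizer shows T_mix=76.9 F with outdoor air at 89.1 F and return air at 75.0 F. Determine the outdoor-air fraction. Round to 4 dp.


frac = (76.9 - 75.0) / (89.1 - 75.0) = 0.1348

0.1348


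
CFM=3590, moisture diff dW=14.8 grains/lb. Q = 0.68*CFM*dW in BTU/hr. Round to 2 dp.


Q = 0.68 * 3590 * 14.8 = 36129.76 BTU/hr

36129.76 BTU/hr


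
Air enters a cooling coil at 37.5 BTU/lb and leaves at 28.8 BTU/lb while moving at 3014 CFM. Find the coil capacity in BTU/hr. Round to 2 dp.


Q = 4.5 * 3014 * (37.5 - 28.8) = 117998.10 BTU/hr

117998.10 BTU/hr


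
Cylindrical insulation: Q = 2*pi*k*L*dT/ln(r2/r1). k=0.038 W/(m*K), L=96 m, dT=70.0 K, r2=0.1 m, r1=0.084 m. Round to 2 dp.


Q = 2*pi*0.038*96*70.0/ln(0.1/0.084) = 9202.43 W

9202.43 W


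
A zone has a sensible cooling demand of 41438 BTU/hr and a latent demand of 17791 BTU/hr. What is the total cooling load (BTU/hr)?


Qt = 41438 + 17791 = 59229 BTU/hr

59229 BTU/hr


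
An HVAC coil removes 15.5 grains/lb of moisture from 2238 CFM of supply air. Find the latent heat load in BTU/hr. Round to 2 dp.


Q = 0.68 * 2238 * 15.5 = 23588.52 BTU/hr

23588.52 BTU/hr


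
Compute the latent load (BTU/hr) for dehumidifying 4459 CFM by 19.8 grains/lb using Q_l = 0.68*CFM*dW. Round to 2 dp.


Q = 0.68 * 4459 * 19.8 = 60035.98 BTU/hr

60035.98 BTU/hr


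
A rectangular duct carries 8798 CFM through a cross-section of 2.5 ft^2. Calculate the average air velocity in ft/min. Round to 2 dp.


V = 8798 / 2.5 = 3519.20 ft/min

3519.20 ft/min


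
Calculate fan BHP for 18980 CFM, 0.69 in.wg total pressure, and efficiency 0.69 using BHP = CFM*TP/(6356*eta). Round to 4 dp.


BHP = 18980 * 0.69 / (6356 * 0.69) = 2.9862 hp

2.9862 hp


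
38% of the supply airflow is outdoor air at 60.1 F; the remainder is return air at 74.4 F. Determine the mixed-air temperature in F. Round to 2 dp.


T_mix = 0.38*60.1 + 0.62*74.4 = 68.97 F

68.97 F


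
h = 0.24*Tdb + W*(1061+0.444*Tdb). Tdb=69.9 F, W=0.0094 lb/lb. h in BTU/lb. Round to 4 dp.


h = 0.24*69.9 + 0.0094*(1061+0.444*69.9) = 27.0411 BTU/lb

27.0411 BTU/lb


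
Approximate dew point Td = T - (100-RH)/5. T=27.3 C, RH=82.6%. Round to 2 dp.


Td = 27.3 - (100-82.6)/5 = 23.82 C

23.82 C


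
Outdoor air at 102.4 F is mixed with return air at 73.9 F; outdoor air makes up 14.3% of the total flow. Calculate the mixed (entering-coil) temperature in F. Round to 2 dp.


T_mix = 73.9 + (14.3/100)*(102.4-73.9) = 77.98 F

77.98 F


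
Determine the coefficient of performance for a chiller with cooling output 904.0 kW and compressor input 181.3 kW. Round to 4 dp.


COP = 904.0 / 181.3 = 4.9862

4.9862


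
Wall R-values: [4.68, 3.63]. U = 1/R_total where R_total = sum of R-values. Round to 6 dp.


R_total = 4.68 + 3.63 = 8.31
U = 1/8.31 = 0.120337

0.120337


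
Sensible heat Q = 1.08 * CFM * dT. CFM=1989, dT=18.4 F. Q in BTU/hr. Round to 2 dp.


Q = 1.08 * 1989 * 18.4 = 39525.41 BTU/hr

39525.41 BTU/hr


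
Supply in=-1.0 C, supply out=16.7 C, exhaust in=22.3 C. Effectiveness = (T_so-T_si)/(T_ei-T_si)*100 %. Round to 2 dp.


eff = (16.7-(-1.0))/(22.3-(-1.0))*100 = 75.97 %

75.97 %


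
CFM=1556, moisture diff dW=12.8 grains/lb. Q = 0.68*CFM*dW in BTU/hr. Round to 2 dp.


Q = 0.68 * 1556 * 12.8 = 13543.42 BTU/hr

13543.42 BTU/hr


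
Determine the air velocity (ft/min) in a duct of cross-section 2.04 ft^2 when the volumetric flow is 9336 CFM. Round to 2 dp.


V = 9336 / 2.04 = 4576.47 ft/min

4576.47 ft/min


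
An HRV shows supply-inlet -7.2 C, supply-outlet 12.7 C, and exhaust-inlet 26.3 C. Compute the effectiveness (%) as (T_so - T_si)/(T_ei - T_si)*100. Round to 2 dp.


eff = (12.7-(-7.2))/(26.3-(-7.2))*100 = 59.40 %

59.40 %


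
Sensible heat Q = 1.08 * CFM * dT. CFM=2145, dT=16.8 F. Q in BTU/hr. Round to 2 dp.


Q = 1.08 * 2145 * 16.8 = 38918.88 BTU/hr

38918.88 BTU/hr


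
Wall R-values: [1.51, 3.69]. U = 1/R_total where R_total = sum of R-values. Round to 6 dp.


R_total = 1.51 + 3.69 = 5.20
U = 1/5.20 = 0.192308

0.192308


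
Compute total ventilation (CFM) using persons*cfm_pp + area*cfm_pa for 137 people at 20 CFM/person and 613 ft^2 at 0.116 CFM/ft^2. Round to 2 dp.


Total = 137*20 + 613*0.116 = 2811.11 CFM

2811.11 CFM


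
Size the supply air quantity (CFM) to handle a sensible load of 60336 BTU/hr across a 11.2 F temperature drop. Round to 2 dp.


CFM = 60336 / (1.08 * 11.2) = 4988.10

4988.10 CFM


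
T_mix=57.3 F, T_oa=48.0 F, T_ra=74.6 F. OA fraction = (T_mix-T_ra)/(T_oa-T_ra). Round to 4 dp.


frac = (57.3 - 74.6) / (48.0 - 74.6) = 0.6504

0.6504


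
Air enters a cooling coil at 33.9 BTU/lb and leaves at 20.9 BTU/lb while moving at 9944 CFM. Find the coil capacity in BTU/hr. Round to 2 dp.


Q = 4.5 * 9944 * (33.9 - 20.9) = 581724.00 BTU/hr

581724.00 BTU/hr


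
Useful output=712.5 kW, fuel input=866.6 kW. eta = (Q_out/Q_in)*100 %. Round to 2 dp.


eta = (712.5/866.6)*100 = 82.22 %

82.22 %


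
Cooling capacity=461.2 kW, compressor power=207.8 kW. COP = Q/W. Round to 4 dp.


COP = 461.2 / 207.8 = 2.2194

2.2194


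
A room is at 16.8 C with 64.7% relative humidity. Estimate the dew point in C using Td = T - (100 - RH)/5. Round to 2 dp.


Td = 16.8 - (100-64.7)/5 = 9.74 C

9.74 C


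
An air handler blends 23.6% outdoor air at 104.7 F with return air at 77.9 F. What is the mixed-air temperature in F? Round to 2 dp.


T_mix = 77.9 + (23.6/100)*(104.7-77.9) = 84.22 F

84.22 F


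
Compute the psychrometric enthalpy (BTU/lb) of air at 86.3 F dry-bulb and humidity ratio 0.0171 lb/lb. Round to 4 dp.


h = 0.24*86.3 + 0.0171*(1061+0.444*86.3) = 39.5103 BTU/lb

39.5103 BTU/lb


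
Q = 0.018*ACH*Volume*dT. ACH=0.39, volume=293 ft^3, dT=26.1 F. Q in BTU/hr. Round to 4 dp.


Q = 0.018 * 0.39 * 293 * 26.1 = 53.6840 BTU/hr

53.6840 BTU/hr


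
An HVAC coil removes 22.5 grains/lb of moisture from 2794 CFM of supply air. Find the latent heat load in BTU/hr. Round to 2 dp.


Q = 0.68 * 2794 * 22.5 = 42748.20 BTU/hr

42748.20 BTU/hr


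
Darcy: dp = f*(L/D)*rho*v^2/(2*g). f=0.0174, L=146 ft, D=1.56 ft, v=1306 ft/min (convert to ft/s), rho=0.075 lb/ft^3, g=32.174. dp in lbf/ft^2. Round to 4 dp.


v_fps = 1306/60 = 21.7667 ft/s
dp = 0.0174*(146/1.56)*0.075*21.7667^2/(2*32.174) = 0.8993 lbf/ft^2

0.8993 lbf/ft^2


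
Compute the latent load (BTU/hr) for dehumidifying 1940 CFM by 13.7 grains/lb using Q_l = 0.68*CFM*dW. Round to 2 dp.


Q = 0.68 * 1940 * 13.7 = 18073.04 BTU/hr

18073.04 BTU/hr


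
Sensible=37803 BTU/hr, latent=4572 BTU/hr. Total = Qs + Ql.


Qt = 37803 + 4572 = 42375 BTU/hr

42375 BTU/hr


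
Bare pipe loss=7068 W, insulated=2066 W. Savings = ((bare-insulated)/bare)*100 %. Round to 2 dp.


Savings = ((7068-2066)/7068)*100 = 70.77 %

70.77 %


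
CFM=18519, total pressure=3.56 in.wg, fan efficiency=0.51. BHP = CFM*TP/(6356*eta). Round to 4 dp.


BHP = 18519 * 3.56 / (6356 * 0.51) = 20.3382 hp

20.3382 hp


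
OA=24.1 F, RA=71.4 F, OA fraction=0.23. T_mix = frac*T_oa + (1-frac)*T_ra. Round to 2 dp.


T_mix = 0.23*24.1 + 0.77*71.4 = 60.52 F

60.52 F


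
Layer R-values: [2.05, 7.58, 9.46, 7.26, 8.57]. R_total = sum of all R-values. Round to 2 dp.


R_total = 2.05 + 7.58 + 9.46 + 7.26 + 8.57 = 34.92

34.92


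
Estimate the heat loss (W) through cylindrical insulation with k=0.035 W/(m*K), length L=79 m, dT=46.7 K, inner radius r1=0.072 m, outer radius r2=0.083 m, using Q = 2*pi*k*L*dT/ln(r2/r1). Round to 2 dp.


Q = 2*pi*0.035*79*46.7/ln(0.083/0.072) = 5706.51 W

5706.51 W


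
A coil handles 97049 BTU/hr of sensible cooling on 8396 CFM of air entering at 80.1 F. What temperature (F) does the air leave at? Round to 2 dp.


dT = 97049/(1.08*8396) = 10.7027
T_leave = 80.1 - 10.7027 = 69.40 F

69.40 F


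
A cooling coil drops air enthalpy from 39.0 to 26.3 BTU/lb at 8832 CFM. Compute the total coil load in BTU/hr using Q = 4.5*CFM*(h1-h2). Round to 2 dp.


Q = 4.5 * 8832 * (39.0 - 26.3) = 504748.80 BTU/hr

504748.80 BTU/hr


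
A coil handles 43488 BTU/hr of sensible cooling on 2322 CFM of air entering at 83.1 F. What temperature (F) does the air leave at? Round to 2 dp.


dT = 43488/(1.08*2322) = 17.3414
T_leave = 83.1 - 17.3414 = 65.76 F

65.76 F


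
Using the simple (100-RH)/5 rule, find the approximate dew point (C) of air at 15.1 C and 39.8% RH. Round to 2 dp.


Td = 15.1 - (100-39.8)/5 = 3.06 C

3.06 C


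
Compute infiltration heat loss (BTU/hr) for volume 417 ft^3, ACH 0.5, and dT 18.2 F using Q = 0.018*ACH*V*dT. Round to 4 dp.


Q = 0.018 * 0.5 * 417 * 18.2 = 68.3046 BTU/hr

68.3046 BTU/hr


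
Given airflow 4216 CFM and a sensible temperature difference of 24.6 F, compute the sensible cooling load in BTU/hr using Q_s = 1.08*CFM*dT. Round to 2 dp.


Q = 1.08 * 4216 * 24.6 = 112010.69 BTU/hr

112010.69 BTU/hr


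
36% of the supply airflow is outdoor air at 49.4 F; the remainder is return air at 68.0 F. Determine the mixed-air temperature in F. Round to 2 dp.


T_mix = 0.36*49.4 + 0.64*68.0 = 61.30 F

61.30 F


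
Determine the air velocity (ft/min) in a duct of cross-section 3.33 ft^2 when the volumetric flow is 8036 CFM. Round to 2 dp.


V = 8036 / 3.33 = 2413.21 ft/min

2413.21 ft/min


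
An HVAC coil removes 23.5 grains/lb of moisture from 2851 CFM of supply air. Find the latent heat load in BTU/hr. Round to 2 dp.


Q = 0.68 * 2851 * 23.5 = 45558.98 BTU/hr

45558.98 BTU/hr


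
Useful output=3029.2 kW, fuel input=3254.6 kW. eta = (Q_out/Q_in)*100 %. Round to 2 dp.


eta = (3029.2/3254.6)*100 = 93.07 %

93.07 %


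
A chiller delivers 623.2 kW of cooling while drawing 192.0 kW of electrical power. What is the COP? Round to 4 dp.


COP = 623.2 / 192.0 = 3.2458

3.2458


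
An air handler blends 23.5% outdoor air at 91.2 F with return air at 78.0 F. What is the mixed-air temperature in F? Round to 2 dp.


T_mix = 78.0 + (23.5/100)*(91.2-78.0) = 81.10 F

81.10 F


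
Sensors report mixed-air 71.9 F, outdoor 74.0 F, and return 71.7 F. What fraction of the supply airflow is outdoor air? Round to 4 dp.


frac = (71.9 - 71.7) / (74.0 - 71.7) = 0.0870

0.0870


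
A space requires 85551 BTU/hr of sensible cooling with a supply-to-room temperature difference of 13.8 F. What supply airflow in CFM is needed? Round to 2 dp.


CFM = 85551 / (1.08 * 13.8) = 5740.14

5740.14 CFM


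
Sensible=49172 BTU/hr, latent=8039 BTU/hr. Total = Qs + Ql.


Qt = 49172 + 8039 = 57211 BTU/hr

57211 BTU/hr


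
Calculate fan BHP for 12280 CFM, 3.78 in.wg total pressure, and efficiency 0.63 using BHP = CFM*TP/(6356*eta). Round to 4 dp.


BHP = 12280 * 3.78 / (6356 * 0.63) = 11.5922 hp

11.5922 hp


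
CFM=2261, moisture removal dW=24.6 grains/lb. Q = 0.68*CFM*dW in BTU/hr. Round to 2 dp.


Q = 0.68 * 2261 * 24.6 = 37822.01 BTU/hr

37822.01 BTU/hr


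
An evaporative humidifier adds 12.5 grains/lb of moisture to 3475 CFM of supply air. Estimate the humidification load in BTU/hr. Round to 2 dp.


Q = 0.68 * 3475 * 12.5 = 29537.50 BTU/hr

29537.50 BTU/hr


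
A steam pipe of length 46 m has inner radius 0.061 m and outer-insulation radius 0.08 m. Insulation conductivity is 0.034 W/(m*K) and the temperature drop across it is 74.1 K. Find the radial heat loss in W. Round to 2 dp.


Q = 2*pi*0.034*46*74.1/ln(0.08/0.061) = 2685.47 W

2685.47 W


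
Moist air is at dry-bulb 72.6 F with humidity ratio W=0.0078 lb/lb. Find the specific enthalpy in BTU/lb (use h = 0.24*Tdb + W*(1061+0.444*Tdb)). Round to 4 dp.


h = 0.24*72.6 + 0.0078*(1061+0.444*72.6) = 25.9512 BTU/lb

25.9512 BTU/lb


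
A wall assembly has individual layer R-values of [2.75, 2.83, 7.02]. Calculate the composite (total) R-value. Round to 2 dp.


R_total = 2.75 + 2.83 + 7.02 = 12.60

12.60


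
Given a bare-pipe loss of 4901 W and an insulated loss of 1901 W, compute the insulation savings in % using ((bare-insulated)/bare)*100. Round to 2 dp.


Savings = ((4901-1901)/4901)*100 = 61.21 %

61.21 %


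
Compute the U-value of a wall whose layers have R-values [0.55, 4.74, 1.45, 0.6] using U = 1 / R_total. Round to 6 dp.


R_total = 0.55 + 4.74 + 1.45 + 0.6 = 7.34
U = 1/7.34 = 0.136240

0.136240


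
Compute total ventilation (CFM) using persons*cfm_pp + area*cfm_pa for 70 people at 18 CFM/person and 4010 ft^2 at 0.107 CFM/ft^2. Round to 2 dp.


Total = 70*18 + 4010*0.107 = 1689.07 CFM

1689.07 CFM


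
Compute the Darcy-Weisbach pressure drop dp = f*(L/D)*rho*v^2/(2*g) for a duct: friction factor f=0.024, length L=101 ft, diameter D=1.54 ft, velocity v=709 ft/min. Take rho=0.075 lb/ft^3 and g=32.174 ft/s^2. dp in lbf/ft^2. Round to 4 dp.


v_fps = 709/60 = 11.8167 ft/s
dp = 0.024*(101/1.54)*0.075*11.8167^2/(2*32.174) = 0.2562 lbf/ft^2

0.2562 lbf/ft^2


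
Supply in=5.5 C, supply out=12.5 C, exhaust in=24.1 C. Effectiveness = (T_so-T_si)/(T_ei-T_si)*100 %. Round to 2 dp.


eff = (12.5-5.5)/(24.1-5.5)*100 = 37.63 %

37.63 %


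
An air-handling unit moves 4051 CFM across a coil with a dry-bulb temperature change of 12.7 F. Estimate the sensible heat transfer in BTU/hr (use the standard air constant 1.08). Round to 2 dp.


Q = 1.08 * 4051 * 12.7 = 55563.52 BTU/hr

55563.52 BTU/hr


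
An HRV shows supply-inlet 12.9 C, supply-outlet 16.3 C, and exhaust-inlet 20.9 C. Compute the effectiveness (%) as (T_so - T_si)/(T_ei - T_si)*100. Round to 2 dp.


eff = (16.3-12.9)/(20.9-12.9)*100 = 42.50 %

42.50 %


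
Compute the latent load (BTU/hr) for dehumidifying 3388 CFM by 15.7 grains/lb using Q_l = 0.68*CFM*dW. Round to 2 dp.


Q = 0.68 * 3388 * 15.7 = 36170.29 BTU/hr

36170.29 BTU/hr


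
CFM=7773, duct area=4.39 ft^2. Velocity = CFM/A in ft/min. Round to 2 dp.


V = 7773 / 4.39 = 1770.62 ft/min

1770.62 ft/min


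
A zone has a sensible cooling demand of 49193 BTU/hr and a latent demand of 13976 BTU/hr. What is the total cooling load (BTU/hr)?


Qt = 49193 + 13976 = 63169 BTU/hr

63169 BTU/hr


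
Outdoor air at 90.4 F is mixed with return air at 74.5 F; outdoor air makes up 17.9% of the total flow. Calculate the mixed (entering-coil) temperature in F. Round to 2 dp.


T_mix = 74.5 + (17.9/100)*(90.4-74.5) = 77.35 F

77.35 F


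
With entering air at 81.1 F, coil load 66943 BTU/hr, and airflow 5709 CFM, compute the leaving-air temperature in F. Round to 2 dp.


dT = 66943/(1.08*5709) = 10.8573
T_leave = 81.1 - 10.8573 = 70.24 F

70.24 F


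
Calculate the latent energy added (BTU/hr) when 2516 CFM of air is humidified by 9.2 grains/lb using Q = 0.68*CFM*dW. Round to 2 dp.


Q = 0.68 * 2516 * 9.2 = 15740.10 BTU/hr

15740.10 BTU/hr


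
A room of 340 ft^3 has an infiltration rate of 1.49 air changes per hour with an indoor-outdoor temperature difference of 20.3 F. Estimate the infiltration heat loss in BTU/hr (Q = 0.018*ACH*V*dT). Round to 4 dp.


Q = 0.018 * 1.49 * 340 * 20.3 = 185.1116 BTU/hr

185.1116 BTU/hr


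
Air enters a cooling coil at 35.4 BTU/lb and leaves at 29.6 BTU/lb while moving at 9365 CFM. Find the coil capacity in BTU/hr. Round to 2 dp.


Q = 4.5 * 9365 * (35.4 - 29.6) = 244426.50 BTU/hr

244426.50 BTU/hr


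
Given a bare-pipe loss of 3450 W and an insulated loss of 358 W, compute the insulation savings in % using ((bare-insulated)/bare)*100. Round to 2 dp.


Savings = ((3450-358)/3450)*100 = 89.62 %

89.62 %


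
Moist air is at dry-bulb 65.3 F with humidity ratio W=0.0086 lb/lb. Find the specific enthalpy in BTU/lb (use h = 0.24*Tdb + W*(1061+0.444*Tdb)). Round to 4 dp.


h = 0.24*65.3 + 0.0086*(1061+0.444*65.3) = 25.0459 BTU/lb

25.0459 BTU/lb


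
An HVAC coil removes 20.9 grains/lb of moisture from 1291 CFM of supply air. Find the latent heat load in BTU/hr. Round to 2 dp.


Q = 0.68 * 1291 * 20.9 = 18347.69 BTU/hr

18347.69 BTU/hr


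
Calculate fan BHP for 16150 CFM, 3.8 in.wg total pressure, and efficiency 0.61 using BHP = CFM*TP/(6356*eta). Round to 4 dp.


BHP = 16150 * 3.8 / (6356 * 0.61) = 15.8286 hp

15.8286 hp


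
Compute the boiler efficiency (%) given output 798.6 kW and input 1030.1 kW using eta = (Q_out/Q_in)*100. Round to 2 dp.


eta = (798.6/1030.1)*100 = 77.53 %

77.53 %


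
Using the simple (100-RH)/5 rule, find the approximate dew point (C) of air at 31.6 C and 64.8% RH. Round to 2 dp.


Td = 31.6 - (100-64.8)/5 = 24.56 C

24.56 C


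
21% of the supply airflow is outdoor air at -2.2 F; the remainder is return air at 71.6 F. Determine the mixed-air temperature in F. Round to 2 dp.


T_mix = 0.21*(-2.2) + 0.79*71.6 = 56.10 F

56.10 F


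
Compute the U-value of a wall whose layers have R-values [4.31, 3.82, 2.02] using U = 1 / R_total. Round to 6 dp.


R_total = 4.31 + 3.82 + 2.02 = 10.15
U = 1/10.15 = 0.098522

0.098522


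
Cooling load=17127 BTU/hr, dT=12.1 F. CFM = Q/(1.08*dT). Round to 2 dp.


CFM = 17127 / (1.08 * 12.1) = 1310.61

1310.61 CFM


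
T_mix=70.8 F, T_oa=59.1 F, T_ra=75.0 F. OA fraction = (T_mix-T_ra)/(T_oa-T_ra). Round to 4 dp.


frac = (70.8 - 75.0) / (59.1 - 75.0) = 0.2642

0.2642


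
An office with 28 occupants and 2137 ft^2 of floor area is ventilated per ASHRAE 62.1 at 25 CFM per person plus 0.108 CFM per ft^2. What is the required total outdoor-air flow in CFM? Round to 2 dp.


Total = 28*25 + 2137*0.108 = 930.80 CFM

930.80 CFM


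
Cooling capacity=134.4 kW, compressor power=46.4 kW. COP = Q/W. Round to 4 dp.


COP = 134.4 / 46.4 = 2.8966

2.8966


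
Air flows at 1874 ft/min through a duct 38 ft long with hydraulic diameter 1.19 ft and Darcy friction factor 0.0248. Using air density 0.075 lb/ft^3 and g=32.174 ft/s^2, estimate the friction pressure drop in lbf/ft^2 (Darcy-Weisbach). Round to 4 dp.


v_fps = 1874/60 = 31.2333 ft/s
dp = 0.0248*(38/1.19)*0.075*31.2333^2/(2*32.174) = 0.9004 lbf/ft^2

0.9004 lbf/ft^2


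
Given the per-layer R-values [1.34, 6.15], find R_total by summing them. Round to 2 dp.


R_total = 1.34 + 6.15 = 7.49

7.49


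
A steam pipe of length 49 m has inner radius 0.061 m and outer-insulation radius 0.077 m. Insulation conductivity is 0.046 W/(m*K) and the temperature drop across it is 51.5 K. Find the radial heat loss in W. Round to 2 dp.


Q = 2*pi*0.046*49*51.5/ln(0.077/0.061) = 3131.21 W

3131.21 W


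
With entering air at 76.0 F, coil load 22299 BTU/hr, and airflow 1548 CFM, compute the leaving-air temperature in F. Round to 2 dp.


dT = 22299/(1.08*1548) = 13.3380
T_leave = 76.0 - 13.3380 = 62.66 F

62.66 F


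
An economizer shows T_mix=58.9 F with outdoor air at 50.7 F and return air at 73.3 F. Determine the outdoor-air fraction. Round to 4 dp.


frac = (58.9 - 73.3) / (50.7 - 73.3) = 0.6372

0.6372


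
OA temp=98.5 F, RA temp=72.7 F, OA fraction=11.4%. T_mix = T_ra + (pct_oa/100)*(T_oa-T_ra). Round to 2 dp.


T_mix = 72.7 + (11.4/100)*(98.5-72.7) = 75.64 F

75.64 F


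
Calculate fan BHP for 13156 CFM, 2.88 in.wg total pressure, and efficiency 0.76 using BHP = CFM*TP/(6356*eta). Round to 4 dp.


BHP = 13156 * 2.88 / (6356 * 0.76) = 7.8437 hp

7.8437 hp


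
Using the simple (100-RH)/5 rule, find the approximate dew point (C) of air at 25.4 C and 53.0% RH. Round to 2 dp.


Td = 25.4 - (100-53.0)/5 = 16.00 C

16.00 C


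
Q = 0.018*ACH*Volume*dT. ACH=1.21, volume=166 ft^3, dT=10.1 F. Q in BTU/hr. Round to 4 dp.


Q = 0.018 * 1.21 * 166 * 10.1 = 36.5163 BTU/hr

36.5163 BTU/hr


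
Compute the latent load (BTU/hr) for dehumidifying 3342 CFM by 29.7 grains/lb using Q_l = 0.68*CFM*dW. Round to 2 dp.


Q = 0.68 * 3342 * 29.7 = 67495.03 BTU/hr

67495.03 BTU/hr


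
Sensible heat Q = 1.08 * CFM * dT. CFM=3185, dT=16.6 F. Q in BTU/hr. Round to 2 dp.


Q = 1.08 * 3185 * 16.6 = 57100.68 BTU/hr

57100.68 BTU/hr


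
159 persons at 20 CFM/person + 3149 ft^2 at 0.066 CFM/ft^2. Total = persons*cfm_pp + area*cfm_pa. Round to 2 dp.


Total = 159*20 + 3149*0.066 = 3387.83 CFM

3387.83 CFM


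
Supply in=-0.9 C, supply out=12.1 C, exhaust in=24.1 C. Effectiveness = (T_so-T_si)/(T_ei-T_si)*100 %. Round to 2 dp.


eff = (12.1-(-0.9))/(24.1-(-0.9))*100 = 52.00 %

52.00 %


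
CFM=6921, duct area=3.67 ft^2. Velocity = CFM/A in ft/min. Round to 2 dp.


V = 6921 / 3.67 = 1885.83 ft/min

1885.83 ft/min


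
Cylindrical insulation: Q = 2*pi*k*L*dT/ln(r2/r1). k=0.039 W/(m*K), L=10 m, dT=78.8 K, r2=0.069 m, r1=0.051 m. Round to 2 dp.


Q = 2*pi*0.039*10*78.8/ln(0.069/0.051) = 638.79 W

638.79 W


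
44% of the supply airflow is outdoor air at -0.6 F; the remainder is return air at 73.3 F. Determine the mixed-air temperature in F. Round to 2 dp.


T_mix = 0.44*(-0.6) + 0.56*73.3 = 40.78 F

40.78 F


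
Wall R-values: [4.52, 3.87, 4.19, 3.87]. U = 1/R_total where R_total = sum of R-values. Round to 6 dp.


R_total = 4.52 + 3.87 + 4.19 + 3.87 = 16.45
U = 1/16.45 = 0.060790

0.060790


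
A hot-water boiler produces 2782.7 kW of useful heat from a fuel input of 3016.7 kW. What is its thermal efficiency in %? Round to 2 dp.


eta = (2782.7/3016.7)*100 = 92.24 %

92.24 %


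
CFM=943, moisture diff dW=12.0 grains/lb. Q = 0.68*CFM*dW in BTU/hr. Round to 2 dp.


Q = 0.68 * 943 * 12.0 = 7694.88 BTU/hr

7694.88 BTU/hr


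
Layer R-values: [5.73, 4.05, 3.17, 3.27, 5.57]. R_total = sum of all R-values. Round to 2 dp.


R_total = 5.73 + 4.05 + 3.17 + 3.27 + 5.57 = 21.79

21.79


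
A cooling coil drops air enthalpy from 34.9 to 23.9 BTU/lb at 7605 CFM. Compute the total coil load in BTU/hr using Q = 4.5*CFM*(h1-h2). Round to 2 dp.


Q = 4.5 * 7605 * (34.9 - 23.9) = 376447.50 BTU/hr

376447.50 BTU/hr


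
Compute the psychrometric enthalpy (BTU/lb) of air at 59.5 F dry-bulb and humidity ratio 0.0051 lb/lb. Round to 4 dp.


h = 0.24*59.5 + 0.0051*(1061+0.444*59.5) = 19.8258 BTU/lb

19.8258 BTU/lb


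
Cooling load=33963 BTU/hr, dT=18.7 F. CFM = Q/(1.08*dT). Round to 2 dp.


CFM = 33963 / (1.08 * 18.7) = 1681.67

1681.67 CFM


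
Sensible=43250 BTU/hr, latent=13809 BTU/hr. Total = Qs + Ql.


Qt = 43250 + 13809 = 57059 BTU/hr

57059 BTU/hr


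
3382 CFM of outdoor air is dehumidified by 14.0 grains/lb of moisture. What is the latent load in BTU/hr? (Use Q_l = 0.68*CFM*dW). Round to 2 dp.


Q = 0.68 * 3382 * 14.0 = 32196.64 BTU/hr

32196.64 BTU/hr


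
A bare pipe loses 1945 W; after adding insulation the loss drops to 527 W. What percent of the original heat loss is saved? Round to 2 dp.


Savings = ((1945-527)/1945)*100 = 72.90 %

72.90 %


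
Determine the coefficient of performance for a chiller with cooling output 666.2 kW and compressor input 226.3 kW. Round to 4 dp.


COP = 666.2 / 226.3 = 2.9439

2.9439


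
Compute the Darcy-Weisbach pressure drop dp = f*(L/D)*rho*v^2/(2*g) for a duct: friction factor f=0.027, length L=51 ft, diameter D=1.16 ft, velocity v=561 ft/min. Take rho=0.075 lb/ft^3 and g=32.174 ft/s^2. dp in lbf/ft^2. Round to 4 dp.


v_fps = 561/60 = 9.35 ft/s
dp = 0.027*(51/1.16)*0.075*9.35^2/(2*32.174) = 0.1210 lbf/ft^2

0.1210 lbf/ft^2


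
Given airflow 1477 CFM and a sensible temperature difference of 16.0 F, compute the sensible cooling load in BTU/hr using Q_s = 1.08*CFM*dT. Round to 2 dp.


Q = 1.08 * 1477 * 16.0 = 25522.56 BTU/hr

25522.56 BTU/hr


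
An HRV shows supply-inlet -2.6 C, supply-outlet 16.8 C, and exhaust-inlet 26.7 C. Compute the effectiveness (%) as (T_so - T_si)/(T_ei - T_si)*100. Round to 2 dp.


eff = (16.8-(-2.6))/(26.7-(-2.6))*100 = 66.21 %

66.21 %


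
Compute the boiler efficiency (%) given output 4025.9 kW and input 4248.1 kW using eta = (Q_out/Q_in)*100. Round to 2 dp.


eta = (4025.9/4248.1)*100 = 94.77 %

94.77 %


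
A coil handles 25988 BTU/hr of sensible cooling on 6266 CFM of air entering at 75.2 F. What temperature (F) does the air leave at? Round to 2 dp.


dT = 25988/(1.08*6266) = 3.8402
T_leave = 75.2 - 3.8402 = 71.36 F

71.36 F


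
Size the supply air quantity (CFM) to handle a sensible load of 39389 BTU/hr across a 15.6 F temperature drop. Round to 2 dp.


CFM = 39389 / (1.08 * 15.6) = 2337.90

2337.90 CFM


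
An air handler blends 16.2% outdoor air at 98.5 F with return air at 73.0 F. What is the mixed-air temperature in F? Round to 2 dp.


T_mix = 73.0 + (16.2/100)*(98.5-73.0) = 77.13 F

77.13 F


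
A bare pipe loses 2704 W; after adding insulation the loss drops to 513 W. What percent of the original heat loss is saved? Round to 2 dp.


Savings = ((2704-513)/2704)*100 = 81.03 %

81.03 %


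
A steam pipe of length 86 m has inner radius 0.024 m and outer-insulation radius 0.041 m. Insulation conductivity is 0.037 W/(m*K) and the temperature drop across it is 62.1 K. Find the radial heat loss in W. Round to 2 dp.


Q = 2*pi*0.037*86*62.1/ln(0.041/0.024) = 2318.45 W

2318.45 W


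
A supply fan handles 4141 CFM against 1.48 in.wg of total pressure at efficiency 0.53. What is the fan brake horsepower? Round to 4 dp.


BHP = 4141 * 1.48 / (6356 * 0.53) = 1.8193 hp

1.8193 hp


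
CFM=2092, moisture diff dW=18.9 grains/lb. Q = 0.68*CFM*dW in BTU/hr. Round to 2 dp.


Q = 0.68 * 2092 * 18.9 = 26886.38 BTU/hr

26886.38 BTU/hr


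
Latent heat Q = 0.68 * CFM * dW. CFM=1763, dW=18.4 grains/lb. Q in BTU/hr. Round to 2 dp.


Q = 0.68 * 1763 * 18.4 = 22058.66 BTU/hr

22058.66 BTU/hr


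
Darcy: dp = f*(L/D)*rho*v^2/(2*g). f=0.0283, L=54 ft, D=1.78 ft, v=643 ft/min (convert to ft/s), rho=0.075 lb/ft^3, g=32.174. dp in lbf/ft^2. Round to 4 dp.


v_fps = 643/60 = 10.7167 ft/s
dp = 0.0283*(54/1.78)*0.075*10.7167^2/(2*32.174) = 0.1149 lbf/ft^2

0.1149 lbf/ft^2


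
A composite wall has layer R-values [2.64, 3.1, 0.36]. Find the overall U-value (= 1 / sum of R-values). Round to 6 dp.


R_total = 2.64 + 3.1 + 0.36 = 6.10
U = 1/6.10 = 0.163934

0.163934


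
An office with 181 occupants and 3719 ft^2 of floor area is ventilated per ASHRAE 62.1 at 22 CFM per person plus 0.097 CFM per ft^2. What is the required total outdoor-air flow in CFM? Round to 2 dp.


Total = 181*22 + 3719*0.097 = 4342.74 CFM

4342.74 CFM


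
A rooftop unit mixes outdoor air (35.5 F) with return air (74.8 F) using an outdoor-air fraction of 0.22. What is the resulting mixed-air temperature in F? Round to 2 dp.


T_mix = 0.22*35.5 + 0.78*74.8 = 66.15 F

66.15 F


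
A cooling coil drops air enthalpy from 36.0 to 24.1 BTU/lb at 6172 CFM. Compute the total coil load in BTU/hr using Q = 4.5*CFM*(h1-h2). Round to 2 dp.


Q = 4.5 * 6172 * (36.0 - 24.1) = 330510.60 BTU/hr

330510.60 BTU/hr


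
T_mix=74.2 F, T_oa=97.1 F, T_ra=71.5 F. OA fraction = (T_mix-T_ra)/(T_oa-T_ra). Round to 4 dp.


frac = (74.2 - 71.5) / (97.1 - 71.5) = 0.1055

0.1055


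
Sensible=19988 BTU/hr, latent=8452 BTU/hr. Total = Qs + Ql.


Qt = 19988 + 8452 = 28440 BTU/hr

28440 BTU/hr


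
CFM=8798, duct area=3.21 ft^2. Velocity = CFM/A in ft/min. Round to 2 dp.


V = 8798 / 3.21 = 2740.81 ft/min

2740.81 ft/min


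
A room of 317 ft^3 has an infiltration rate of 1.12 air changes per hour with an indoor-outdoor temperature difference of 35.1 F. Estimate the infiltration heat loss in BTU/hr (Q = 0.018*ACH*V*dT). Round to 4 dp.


Q = 0.018 * 1.12 * 317 * 35.1 = 224.3143 BTU/hr

224.3143 BTU/hr


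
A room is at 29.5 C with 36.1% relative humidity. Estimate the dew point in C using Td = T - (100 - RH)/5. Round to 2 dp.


Td = 29.5 - (100-36.1)/5 = 16.72 C

16.72 C


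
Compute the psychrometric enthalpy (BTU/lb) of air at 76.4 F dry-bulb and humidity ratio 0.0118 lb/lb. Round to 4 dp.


h = 0.24*76.4 + 0.0118*(1061+0.444*76.4) = 31.2561 BTU/lb

31.2561 BTU/lb


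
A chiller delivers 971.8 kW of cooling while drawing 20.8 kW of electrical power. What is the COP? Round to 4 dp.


COP = 971.8 / 20.8 = 46.7212

46.7212


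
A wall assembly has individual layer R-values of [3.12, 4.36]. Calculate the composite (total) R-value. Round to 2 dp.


R_total = 3.12 + 4.36 = 7.48

7.48


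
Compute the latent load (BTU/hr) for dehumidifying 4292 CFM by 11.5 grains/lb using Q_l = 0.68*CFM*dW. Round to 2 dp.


Q = 0.68 * 4292 * 11.5 = 33563.44 BTU/hr

33563.44 BTU/hr


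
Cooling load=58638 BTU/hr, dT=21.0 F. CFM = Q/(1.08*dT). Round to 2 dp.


CFM = 58638 / (1.08 * 21.0) = 2585.45

2585.45 CFM


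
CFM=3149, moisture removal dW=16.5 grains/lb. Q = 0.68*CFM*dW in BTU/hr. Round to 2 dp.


Q = 0.68 * 3149 * 16.5 = 35331.78 BTU/hr

35331.78 BTU/hr


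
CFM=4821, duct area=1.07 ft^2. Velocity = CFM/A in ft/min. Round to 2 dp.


V = 4821 / 1.07 = 4505.61 ft/min

4505.61 ft/min


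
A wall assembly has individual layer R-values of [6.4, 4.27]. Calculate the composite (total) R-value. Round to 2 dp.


R_total = 6.4 + 4.27 = 10.67

10.67


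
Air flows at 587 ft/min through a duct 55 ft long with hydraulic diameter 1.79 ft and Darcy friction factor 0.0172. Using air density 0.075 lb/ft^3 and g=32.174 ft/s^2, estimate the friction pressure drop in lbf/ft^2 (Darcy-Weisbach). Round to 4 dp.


v_fps = 587/60 = 9.7833 ft/s
dp = 0.0172*(55/1.79)*0.075*9.7833^2/(2*32.174) = 0.0590 lbf/ft^2

0.0590 lbf/ft^2


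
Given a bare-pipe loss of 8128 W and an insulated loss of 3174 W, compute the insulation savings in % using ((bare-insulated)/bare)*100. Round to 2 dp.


Savings = ((8128-3174)/8128)*100 = 60.95 %

60.95 %


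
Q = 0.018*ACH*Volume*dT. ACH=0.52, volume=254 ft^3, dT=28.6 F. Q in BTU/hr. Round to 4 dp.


Q = 0.018 * 0.52 * 254 * 28.6 = 67.9948 BTU/hr

67.9948 BTU/hr


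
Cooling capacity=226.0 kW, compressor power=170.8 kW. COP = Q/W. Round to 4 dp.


COP = 226.0 / 170.8 = 1.3232

1.3232


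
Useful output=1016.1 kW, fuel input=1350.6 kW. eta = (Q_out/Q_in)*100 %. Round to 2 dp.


eta = (1016.1/1350.6)*100 = 75.23 %

75.23 %


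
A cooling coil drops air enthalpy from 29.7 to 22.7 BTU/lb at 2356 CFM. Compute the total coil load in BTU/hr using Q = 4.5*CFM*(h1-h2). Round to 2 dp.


Q = 4.5 * 2356 * (29.7 - 22.7) = 74214.00 BTU/hr

74214.00 BTU/hr


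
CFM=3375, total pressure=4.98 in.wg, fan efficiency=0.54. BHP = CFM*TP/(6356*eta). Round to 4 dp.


BHP = 3375 * 4.98 / (6356 * 0.54) = 4.8969 hp

4.8969 hp


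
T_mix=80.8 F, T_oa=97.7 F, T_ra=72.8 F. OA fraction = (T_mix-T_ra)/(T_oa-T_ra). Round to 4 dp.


frac = (80.8 - 72.8) / (97.7 - 72.8) = 0.3213

0.3213


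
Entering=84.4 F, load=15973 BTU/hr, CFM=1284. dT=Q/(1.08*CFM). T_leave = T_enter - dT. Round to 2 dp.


dT = 15973/(1.08*1284) = 11.5185
T_leave = 84.4 - 11.5185 = 72.88 F

72.88 F


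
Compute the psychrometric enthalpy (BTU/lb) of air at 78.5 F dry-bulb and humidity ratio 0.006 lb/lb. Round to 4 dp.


h = 0.24*78.5 + 0.006*(1061+0.444*78.5) = 25.4151 BTU/lb

25.4151 BTU/lb


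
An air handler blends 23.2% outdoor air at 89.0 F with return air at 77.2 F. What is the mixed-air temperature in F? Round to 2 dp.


T_mix = 77.2 + (23.2/100)*(89.0-77.2) = 79.94 F

79.94 F


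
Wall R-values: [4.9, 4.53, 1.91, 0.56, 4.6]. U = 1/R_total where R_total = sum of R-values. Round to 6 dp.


R_total = 4.9 + 4.53 + 1.91 + 0.56 + 4.6 = 16.50
U = 1/16.50 = 0.060606

0.060606


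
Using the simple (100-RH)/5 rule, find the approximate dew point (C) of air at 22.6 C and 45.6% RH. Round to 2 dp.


Td = 22.6 - (100-45.6)/5 = 11.72 C

11.72 C


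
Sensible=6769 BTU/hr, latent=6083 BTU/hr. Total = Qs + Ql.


Qt = 6769 + 6083 = 12852 BTU/hr

12852 BTU/hr


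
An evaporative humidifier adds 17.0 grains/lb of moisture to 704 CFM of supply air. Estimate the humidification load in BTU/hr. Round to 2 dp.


Q = 0.68 * 704 * 17.0 = 8138.24 BTU/hr

8138.24 BTU/hr


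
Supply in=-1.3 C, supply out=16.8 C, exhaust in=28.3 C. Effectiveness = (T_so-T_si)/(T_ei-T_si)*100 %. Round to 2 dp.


eff = (16.8-(-1.3))/(28.3-(-1.3))*100 = 61.15 %

61.15 %


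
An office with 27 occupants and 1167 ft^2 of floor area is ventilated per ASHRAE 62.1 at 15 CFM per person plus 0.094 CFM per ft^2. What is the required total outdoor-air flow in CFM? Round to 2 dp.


Total = 27*15 + 1167*0.094 = 514.70 CFM

514.70 CFM


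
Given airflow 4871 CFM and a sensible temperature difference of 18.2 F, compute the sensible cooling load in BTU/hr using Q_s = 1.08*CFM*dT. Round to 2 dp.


Q = 1.08 * 4871 * 18.2 = 95744.38 BTU/hr

95744.38 BTU/hr


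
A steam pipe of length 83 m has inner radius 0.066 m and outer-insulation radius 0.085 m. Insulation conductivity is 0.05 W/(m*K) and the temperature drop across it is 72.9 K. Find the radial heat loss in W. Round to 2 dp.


Q = 2*pi*0.05*83*72.9/ln(0.085/0.066) = 7513.48 W

7513.48 W
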